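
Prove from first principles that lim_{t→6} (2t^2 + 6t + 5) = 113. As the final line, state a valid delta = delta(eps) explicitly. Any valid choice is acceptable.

Suppose eps > 0. We want delta > 0 such that 0 < |t − 6| < delta implies |(2t^2 + 6t + 5) − 113| < eps.
(2t^2 + 6t + 5) − 113 = 2t^2 + 6t - 108 = (t − 6)(2t + 18).
So |(2t^2 + 6t + 5) − 113| = |t − 6|·|2t + 18|.
Require delta ≤ 1. Then |t − 6| < 1 gives |t| < 7, and by the triangle inequality |2t + 18| ≤ 2·7 + 18 = 32.
Hence |(2t^2 + 6t + 5) − 113| ≤ 32|t − 6| < eps provided |t − 6| < eps/32.
Take delta = min(1, eps/32). Then 0 < |t − 6| < delta gives both |t − 6| < 1 and |t − 6| < eps/32, so |(2t^2 + 6t + 5) − 113| < eps.

delta = min(1, eps/32)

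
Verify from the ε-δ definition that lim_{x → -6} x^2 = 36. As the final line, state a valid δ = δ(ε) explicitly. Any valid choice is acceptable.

Let ε > 0. We seek δ > 0 with 0 < |x + 6| < δ ⇒ |x^2 − 36| < ε.
Factor: x^2 − 36 = (x + 6)(x - 6), so |x^2 − 36| = |x + 6|·|x - 6|.
Impose δ ≤ 1 so that |x| < 7; then |x - 6| ≤ 13.
Hence |x^2 − 36| ≤ 13|x + 6|, which is < ε once |x + 6| < ε/13.
Take δ = min(1, ε/13). If 0 < |x + 6| < δ then both bounds hold and |x^2 − 36| ≤ 13|x + 6| < 13·(ε/13) = ε.

δ = min(1, ε/13)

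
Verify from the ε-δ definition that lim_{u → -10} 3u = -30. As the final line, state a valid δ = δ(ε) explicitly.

Let ε > 0 be given. We need δ > 0 so that 0 < |u + 10| < δ implies |(3u) + 30| < ε.
|(3u) + 30| = |3u + 30| = 3|u + 10|.
So 3|u + 10| < ε exactly when |u + 10| < ε/3.
Choosing δ = ε/3 gives |(3u) + 30| = 3|u + 10| < ε whenever |u + 10| < δ.

δ = ε/3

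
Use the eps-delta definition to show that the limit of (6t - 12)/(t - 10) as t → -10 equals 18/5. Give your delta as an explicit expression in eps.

Let eps > 0 be given. We want delta > 0 with 0 < |t + 10| < delta ⇒ |(6t - 12)/(t - 10) − (18/5)| < eps.
Combining over a common denominator, (6t - 12)/(t - 10) − (18/5) = [(6t - 12)·(-20) − (-72)·(t - 10)] / [(-20)·(t - 10)] = -48(t + 10) / ((-20)(t - 10)).
So |(6t - 12)/(t - 10) − (18/5)| = 48|t + 10| / (20·|t − 10|).
Restrict delta ≤ 10. Then |t + 10| < 10 gives |t − 10| = |(t + 10) + (-20)| ≥ 20 − 10 = 10.
Hence |(6t - 12)/(t - 10) − (18/5)| < 48|t + 10|/(20·10) = (6/25)|t + 10|, which is < eps once |t + 10| < (25/6)eps.
Take delta = min(10, (25/6)eps). Then 0 < |t + 10| < delta forces both bounds, so |(6t - 12)/(t - 10) − (18/5)| < eps.

delta = min(10, (25/6)eps)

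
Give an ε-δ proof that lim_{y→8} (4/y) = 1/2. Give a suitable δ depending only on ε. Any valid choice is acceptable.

Let ε > 0 be given. We seek δ > 0 such that 0 < |y − 8| < δ implies |4/y − (1/2)| < ε.
|4/y − (1/2)| = 4·|8 − y|/(8·|y|) = 4|y − 8|/(8|y|).
Restrict δ ≤ 4. Then |y − 8| < 4 gives |y| > 4, so 8|y| > 32.
Then |4/y − (1/2)| < 4|y − 8|/32, which is < ε when |y − 8| < 8ε.
Take δ = min(4, 8ε). Then 0 < |y − 8| < δ gives both |y − 8| < 4 and |y − 8| < 8ε, so |4/y − (1/2)| < ε.

δ = min(4, 8ε)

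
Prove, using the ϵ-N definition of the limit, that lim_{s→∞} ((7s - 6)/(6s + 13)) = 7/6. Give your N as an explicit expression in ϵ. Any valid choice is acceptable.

N = (127/36)/ϵ

Let ϵ > 0. We seek N > 0 such that s > N implies |(7s - 6)/(6s + 13) − (7/6)| < ϵ.
(7s - 6)/(6s + 13) − (7/6) = (6(7s - 6) − 7(6s + 13)) / (6(6s + 13)) = -127/(6(6s + 13)).
For s > 0 we have 6s + 13 > 6s, so |(7s - 6)/(6s + 13) − (7/6)| = 127/(6(6s + 13)) < 127/(6·6s) = (127/36)/s.
Thus |(7s - 6)/(6s + 13) − (7/6)| < ϵ whenever s > (127/36)/ϵ.
Take N = (127/36)/ϵ. If s > N then |(7s - 6)/(6s + 13) − (7/6)| < (127/36)/s < ϵ.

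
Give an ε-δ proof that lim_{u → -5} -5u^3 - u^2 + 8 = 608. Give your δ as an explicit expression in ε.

δ = min(1, ε/444)

Let ε > 0. We want δ > 0 such that 0 < |u + 5| < δ implies |(-5u^3 - u^2 + 8) − 608| < ε.
(-5u^3 - u^2 + 8) − 608 = -5u^3 - u^2 - 600 = (u + 5)(-5u^2 + 24u - 120).
So |(-5u^3 - u^2 + 8) − 608| = |u + 5|·|-5u^2 + 24u - 120|.
Assume first that |u + 5| < 1, so |u| < 6. Then |-5u^2 + 24u - 120| ≤ 5·6^2 + 24·6 + 120 = 444.
Hence |(-5u^3 - u^2 + 8) − 608| ≤ 444|u + 5| < ε provided |u + 5| < ε/444.
Take δ = min(1, ε/444). Then 0 < |u + 5| < δ gives both |u + 5| < 1 and |u + 5| < ε/444, so |(-5u^3 - u^2 + 8) − 608| < ε.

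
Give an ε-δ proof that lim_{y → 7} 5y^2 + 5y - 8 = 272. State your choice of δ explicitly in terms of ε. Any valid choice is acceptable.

Let ε > 0. We want δ > 0 such that 0 < |y − 7| < δ implies |(5y^2 + 5y - 8) − 272| < ε.
(5y^2 + 5y - 8) − 272 = 5y^2 + 5y - 280 = (y − 7)(5y + 40).
So |(5y^2 + 5y - 8) − 272| = |y − 7|·|5y + 40|.
Assume first that |y − 7| < 1, so |y| < 8. Then |5y + 40| ≤ 5·8 + 40 = 80.
Hence |(5y^2 + 5y - 8) − 272| ≤ 80|y − 7| < ε provided |y − 7| < ε/80.
Take δ = min(1, ε/80). Then 0 < |y − 7| < δ gives both |y − 7| < 1 and |y − 7| < ε/80, so |(5y^2 + 5y - 8) − 272| < ε.

δ = min(1, ε/80)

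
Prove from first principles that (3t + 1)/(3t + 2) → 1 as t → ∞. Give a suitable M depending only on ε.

Let ε > 0 be given. We seek M > 0 such that t > M implies |(3t + 1)/(3t + 2) − 1| < ε.
(3t + 1)/(3t + 2) − 1 = (3(3t + 1) − 3(3t + 2)) / (3(3t + 2)) = -3/(3(3t + 2)).
For t > 0 we have 3t + 2 > 3t, so |(3t + 1)/(3t + 2) − 1| = 3/(3(3t + 2)) < 3/(3·3t) = (1/3)/t.
Thus |(3t + 1)/(3t + 2) − 1| < ε whenever t > (1/3)/ε.
Take M = (1/3)/ε. If t > M then |(3t + 1)/(3t + 2) − 1| < (1/3)/t < ε.

M = (1/3)/ε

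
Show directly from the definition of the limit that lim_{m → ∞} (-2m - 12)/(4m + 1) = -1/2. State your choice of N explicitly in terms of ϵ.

N = (23/8)/ϵ

Let ϵ > 0. For m ≥ 1, |(-2m - 12)/(4m + 1) + 1/2| = |-46|/(4(4m + 1)) = 46/(4(4m + 1)).
Since 4m + 1 ≥ 4m for m ≥ 1, this is ≤ 46/(4·4m) = (23/8)/m.
So |(-2m - 12)/(4m + 1) + 1/2| < ϵ whenever m > (23/8)/ϵ.
Take N = (23/8)/ϵ. If m > N then |(-2m - 12)/(4m + 1) + 1/2| ≤ (23/8)/m < ϵ.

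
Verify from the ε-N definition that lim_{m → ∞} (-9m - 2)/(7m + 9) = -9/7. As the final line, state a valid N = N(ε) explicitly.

Fix ε > 0. For m ≥ 1, |(-9m - 2)/(7m + 9) + 9/7| = |67|/(7(7m + 9)) = 67/(7(7m + 9)).
Since 7m + 9 ≥ 7m for m ≥ 1, this is ≤ 67/(7·7m) = (67/49)/m.
So |(-9m - 2)/(7m + 9) + 9/7| < ε whenever m > (67/49)/ε.
Take N = (67/49)/ε. If m > N then |(-9m - 2)/(7m + 9) + 9/7| ≤ (67/49)/m < ε.

N = (67/49)/ε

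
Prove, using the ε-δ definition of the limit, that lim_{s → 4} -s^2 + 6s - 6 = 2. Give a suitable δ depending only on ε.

δ = min(2, ε/8)

Let ε > 0 be given. We want δ > 0 such that 0 < |s − 4| < δ implies |(-s^2 + 6s - 6) − 2| < ε.
(-s^2 + 6s - 6) − 2 = -s^2 + 6s - 8 = (s − 4)(-s + 2).
So |(-s^2 + 6s - 6) − 2| = |s − 4|·|-s + 2|.
Assume first that |s − 4| < 2, so |s| < 6. Then |-s + 2| ≤ 6 + 2 = 8.
Hence |(-s^2 + 6s - 6) − 2| ≤ 8|s − 4| < ε provided |s − 4| < ε/8.
Choosing δ = min(2, ε/8) ensures both conditions, hence |(-s^2 + 6s - 6) − 2| < ε.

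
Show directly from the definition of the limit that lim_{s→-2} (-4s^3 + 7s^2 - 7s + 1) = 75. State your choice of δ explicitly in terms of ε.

Suppose ε > 0. We want δ > 0 such that 0 < |s + 2| < δ implies |(-4s^3 + 7s^2 - 7s + 1) − 75| < ε.
(-4s^3 + 7s^2 - 7s + 1) − 75 = -4s^3 + 7s^2 - 7s - 74 = (s + 2)(-4s^2 + 15s - 37).
So |(-4s^3 + 7s^2 - 7s + 1) − 75| = |s + 2|·|-4s^2 + 15s - 37|.
Require δ ≤ 1. Then |s + 2| < 1 gives |s| < 3, and by the triangle inequality |-4s^2 + 15s - 37| ≤ 4·3^2 + 15·3 + 37 = 118.
Hence |(-4s^3 + 7s^2 - 7s + 1) − 75| ≤ 118|s + 2| < ε provided |s + 2| < ε/118.
Take δ = min(1, ε/118). Then 0 < |s + 2| < δ gives both |s + 2| < 1 and |s + 2| < ε/118, so |(-4s^3 + 7s^2 - 7s + 1) − 75| < ε.

δ = min(1, ε/118)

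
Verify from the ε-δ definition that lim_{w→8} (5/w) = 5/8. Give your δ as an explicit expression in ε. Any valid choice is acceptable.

Fix ε > 0. We seek δ > 0 such that 0 < |w − 8| < δ implies |5/w − (5/8)| < ε.
|5/w − (5/8)| = 5·|8 − w|/(8·|w|) = 5|w − 8|/(8|w|).
Restrict δ ≤ 4. Then |w − 8| < 4 gives |w| > 4, so 8|w| > 32.
Then |5/w − (5/8)| < 5|w − 8|/32, which is < ε when |w − 8| < (32/5)ε.
Take δ = min(4, (32/5)ε). Then 0 < |w − 8| < δ gives both |w − 8| < 4 and |w − 8| < (32/5)ε, so |5/w − (5/8)| < ε.

δ = min(4, (32/5)ε)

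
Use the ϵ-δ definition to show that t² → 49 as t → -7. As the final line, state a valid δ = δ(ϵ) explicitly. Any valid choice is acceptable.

Fix ϵ > 0. We seek δ > 0 with 0 < |t + 7| < δ ⇒ |t² − 49| < ϵ.
Factor: t² − 49 = (t + 7)(t - 7), so |t² − 49| = |t + 7|·|t - 7|.
Impose δ ≤ 1 so that |t| < 8; then |t - 7| ≤ 15.
Hence |t² − 49| ≤ 15|t + 7|, which is < ϵ once |t + 7| < ϵ/15.
Take δ = min(1, ϵ/15). If 0 < |t + 7| < δ then both bounds hold and |t² − 49| ≤ 15|t + 7| < 15·(ϵ/15) = ϵ.

δ = min(1, ϵ/15)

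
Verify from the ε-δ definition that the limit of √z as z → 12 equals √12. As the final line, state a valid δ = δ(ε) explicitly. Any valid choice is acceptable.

Let ε > 0. We want δ > 0 such that 0 < |z − 12| < δ implies |√z − √12| < ε.
Rationalise: √z − √12 = (z − 12)/(√z + √12), so |√z − √12| = |z − 12|/(√z + √12).
Restrict δ ≤ 12 so that |z − 12| < 12 forces z > 0, and then √z + √12 > √12.
Hence |√z − √12| < |z − 12|/√12, which is < ε once |z − 12| < √12·ε.
Take δ = min(12, √12·ε). If 0 < |z − 12| < δ then z > 0 and |√z − √12| < |z − 12|/√12 < ε.

δ = min(12, √12·ε)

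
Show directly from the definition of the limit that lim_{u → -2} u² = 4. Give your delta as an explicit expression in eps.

delta = min(1, eps/5)

Suppose eps > 0. We seek delta > 0 with 0 < |u + 2| < delta ⇒ |u² − 4| < eps.
Factor: u² − 4 = (u + 2)(u - 2), so |u² − 4| = |u + 2|·|u - 2|.
Restrict delta ≤ 1. Then |u + 2| < 1 gives |u| < 3, so by the triangle inequality |u - 2| ≤ 3 + 2 = 5.
Hence |u² − 4| ≤ 5|u + 2|, which is < eps once |u + 2| < eps/5.
Take delta = min(1, eps/5). If 0 < |u + 2| < delta then both bounds hold and |u² − 4| ≤ 5|u + 2| < 5·(eps/5) = eps.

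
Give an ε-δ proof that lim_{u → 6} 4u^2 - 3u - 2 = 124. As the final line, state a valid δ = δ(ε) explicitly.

Let ε > 0. We want δ > 0 such that 0 < |u − 6| < δ implies |(4u^2 - 3u - 2) − 124| < ε.
(4u^2 - 3u - 2) − 124 = 4u^2 - 3u - 126 = (u − 6)(4u + 21).
So |(4u^2 - 3u - 2) − 124| = |u − 6|·|4u + 21|.
Require δ ≤ 1. Then |u − 6| < 1 gives |u| < 7, and by the triangle inequality |4u + 21| ≤ 4·7 + 21 = 49.
Hence |(4u^2 - 3u - 2) − 124| ≤ 49|u − 6| < ε provided |u − 6| < ε/49.
Take δ = min(1, ε/49). Then 0 < |u − 6| < δ gives both |u − 6| < 1 and |u − 6| < ε/49, so |(4u^2 - 3u - 2) − 124| < ε.

δ = min(1, ε/49)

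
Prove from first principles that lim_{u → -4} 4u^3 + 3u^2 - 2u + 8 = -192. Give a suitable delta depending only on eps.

delta = min(2, eps/272)

Let eps > 0. We want delta > 0 such that 0 < |u + 4| < delta implies |(4u^3 + 3u^2 - 2u + 8) + 192| < eps.
(4u^3 + 3u^2 - 2u + 8) + 192 = 4u^3 + 3u^2 - 2u + 200 = (u + 4)(4u^2 - 13u + 50).
So |(4u^3 + 3u^2 - 2u + 8) + 192| = |u + 4|·|4u^2 - 13u + 50|.
Assume first that |u + 4| < 2, so |u| < 6. Then |4u^2 - 13u + 50| ≤ 4·6^2 + 13·6 + 50 = 272.
Hence |(4u^3 + 3u^2 - 2u + 8) + 192| ≤ 272|u + 4| < eps provided |u + 4| < eps/272.
Choosing delta = min(2, eps/272) ensures both conditions, hence |(4u^3 + 3u^2 - 2u + 8) + 192| < eps.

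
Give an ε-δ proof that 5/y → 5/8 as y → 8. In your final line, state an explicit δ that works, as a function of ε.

δ = min(4, (32/5)ε)

Suppose ε > 0. We seek δ > 0 such that 0 < |y − 8| < δ implies |5/y − (5/8)| < ε.
|5/y − (5/8)| = 5·|8 − y|/(8·|y|) = 5|y − 8|/(8|y|).
Restrict δ ≤ 4. Then |y − 8| < 4 gives |y| > 4, so 8|y| > 32.
Then |5/y − (5/8)| < 5|y − 8|/32, which is < ε when |y − 8| < (32/5)ε.
Take δ = min(4, (32/5)ε). Then 0 < |y − 8| < δ gives both |y − 8| < 4 and |y − 8| < (32/5)ε, so |5/y − (5/8)| < ε.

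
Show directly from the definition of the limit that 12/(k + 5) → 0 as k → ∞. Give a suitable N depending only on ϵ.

Let ϵ > 0. For k ≥ 1, |12/(k + 5) − 0| = 12/(k + 5) ≤ 12/k.
We need 12/k < ϵ, i.e. k > 12/ϵ.
Take N = 12/ϵ. If k > N then |12/(k + 5)| ≤ 12/k < ϵ.

N = 12/ϵ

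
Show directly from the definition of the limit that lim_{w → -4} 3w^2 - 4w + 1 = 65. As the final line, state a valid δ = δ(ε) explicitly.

δ = min(2, ε/34)

Fix ε > 0. We want δ > 0 such that 0 < |w + 4| < δ implies |(3w^2 - 4w + 1) − 65| < ε.
(3w^2 - 4w + 1) − 65 = 3w^2 - 4w - 64 = (w + 4)(3w - 16).
So |(3w^2 - 4w + 1) − 65| = |w + 4|·|3w - 16|.
Require δ ≤ 2. Then |w + 4| < 2 gives |w| < 6, and by the triangle inequality |3w - 16| ≤ 3·6 + 16 = 34.
Hence |(3w^2 - 4w + 1) − 65| ≤ 34|w + 4| < ε provided |w + 4| < ε/34.
Choosing δ = min(2, ε/34) ensures both conditions, hence |(3w^2 - 4w + 1) − 65| < ε.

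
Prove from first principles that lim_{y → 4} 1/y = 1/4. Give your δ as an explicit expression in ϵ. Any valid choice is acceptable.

Suppose ϵ > 0. We seek δ > 0 such that 0 < |y − 4| < δ implies |1/y − (1/4)| < ϵ.
|1/y − (1/4)| = |4 − y|/(4·|y|) = |y − 4|/(4|y|).
Restrict δ ≤ 2. Then |y − 4| < 2 gives |y| > 2, so 4|y| > 8.
Then |1/y − (1/4)| < |y − 4|/8, which is < ϵ when |y − 4| < 8ϵ.
Take δ = min(2, 8ϵ). Then 0 < |y − 4| < δ gives both |y − 4| < 2 and |y − 4| < 8ϵ, so |1/y − (1/4)| < ϵ.

δ = min(2, 8ϵ)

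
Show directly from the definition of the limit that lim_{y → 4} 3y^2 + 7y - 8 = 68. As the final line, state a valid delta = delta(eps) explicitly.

delta = min(1, eps/34)

Fix eps > 0. We want delta > 0 such that 0 < |y − 4| < delta implies |(3y^2 + 7y - 8) − 68| < eps.
(3y^2 + 7y - 8) − 68 = 3y^2 + 7y - 76 = (y − 4)(3y + 19).
So |(3y^2 + 7y - 8) − 68| = |y − 4|·|3y + 19|.
Assume first that |y − 4| < 1, so |y| < 5. Then |3y + 19| ≤ 3·5 + 19 = 34.
Hence |(3y^2 + 7y - 8) − 68| ≤ 34|y − 4| < eps provided |y − 4| < eps/34.
Choosing delta = min(1, eps/34) ensures both conditions, hence |(3y^2 + 7y - 8) − 68| < eps.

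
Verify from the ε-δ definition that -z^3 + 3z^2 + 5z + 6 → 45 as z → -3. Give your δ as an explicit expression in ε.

δ = min(1, ε/53)

Suppose ε > 0. We want δ > 0 such that 0 < |z + 3| < δ implies |(-z^3 + 3z^2 + 5z + 6) − 45| < ε.
(-z^3 + 3z^2 + 5z + 6) − 45 = -z^3 + 3z^2 + 5z - 39 = (z + 3)(-z^2 + 6z - 13).
So |(-z^3 + 3z^2 + 5z + 6) − 45| = |z + 3|·|-z^2 + 6z - 13|.
Require δ ≤ 1. Then |z + 3| < 1 gives |z| < 4, and by the triangle inequality |-z^2 + 6z - 13| ≤ 4^2 + 6·4 + 13 = 53.
Hence |(-z^3 + 3z^2 + 5z + 6) − 45| ≤ 53|z + 3| < ε provided |z + 3| < ε/53.
Take δ = min(1, ε/53). Then 0 < |z + 3| < δ gives both |z + 3| < 1 and |z + 3| < ε/53, so |(-z^3 + 3z^2 + 5z + 6) − 45| < ε.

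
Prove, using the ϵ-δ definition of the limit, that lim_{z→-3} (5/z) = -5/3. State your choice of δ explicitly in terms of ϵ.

δ = min(3/2, (9/10)ϵ)

Let ϵ > 0 be given. We seek δ > 0 such that 0 < |z + 3| < δ implies |5/z + 5/3| < ϵ.
|5/z + 5/3| = 5·|-3 − z|/(3·|z|) = 5|z + 3|/(3|z|).
Restrict δ ≤ 3/2. Then |z + 3| < 3/2 gives |z| > 3/2, so 3|z| > 9/2.
Then |5/z + 5/3| < 5|z + 3|/(9/2), which is < ϵ when |z + 3| < (9/10)ϵ.
Take δ = min(3/2, (9/10)ϵ). Then 0 < |z + 3| < δ gives both |z + 3| < 3/2 and |z + 3| < (9/10)ϵ, so |5/z + 5/3| < ϵ.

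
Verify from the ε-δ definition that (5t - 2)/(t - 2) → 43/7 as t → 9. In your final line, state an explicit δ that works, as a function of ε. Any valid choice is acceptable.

Let ε > 0. We want δ > 0 with 0 < |t − 9| < δ ⇒ |(5t - 2)/(t - 2) − (43/7)| < ε.
Combining over a common denominator, (5t - 2)/(t - 2) − (43/7) = [(5t - 2)·7 − 43·(t - 2)] / [7·(t - 2)] = -8(t − 9) / (7(t - 2)).
So |(5t - 2)/(t - 2) − (43/7)| = 8|t − 9| / (7·|t − 2|).
Restrict δ ≤ 7/2. Then |t − 9| < 7/2 gives |t − 2| = |(t − 9) + 7| ≥ 7 − 7/2 = 7/2.
Hence |(5t - 2)/(t - 2) − (43/7)| < 8|t − 9|/(7·(7/2)) = (16/49)|t − 9|, which is < ε once |t − 9| < (49/16)ε.
Take δ = min(7/2, (49/16)ε). Then 0 < |t − 9| < δ forces both bounds, so |(5t - 2)/(t - 2) − (43/7)| < ε.

δ = min(7/2, (49/16)ε)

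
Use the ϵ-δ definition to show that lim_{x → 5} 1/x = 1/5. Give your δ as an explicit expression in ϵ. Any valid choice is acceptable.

δ = min(5/2, (25/2)ϵ)

Fix ϵ > 0. We seek δ > 0 such that 0 < |x − 5| < δ implies |1/x − (1/5)| < ϵ.
|1/x − (1/5)| = |5 − x|/(5·|x|) = |x − 5|/(5|x|).
Restrict δ ≤ 5/2. Then |x − 5| < 5/2 gives |x| > 5/2, so 5|x| > 25/2.
Then |1/x − (1/5)| < |x − 5|/(25/2), which is < ϵ when |x − 5| < (25/2)ϵ.
Take δ = min(5/2, (25/2)ϵ). Then 0 < |x − 5| < δ gives both |x − 5| < 5/2 and |x − 5| < (25/2)ϵ, so |1/x − (1/5)| < ϵ.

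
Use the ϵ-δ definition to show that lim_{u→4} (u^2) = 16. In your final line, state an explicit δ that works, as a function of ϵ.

δ = min(1, ϵ/9)

Fix ϵ > 0. We seek δ > 0 with 0 < |u − 4| < δ ⇒ |u^2 − 16| < ϵ.
Factor: u^2 − 16 = (u − 4)(u + 4), so |u^2 − 16| = |u − 4|·|u + 4|.
Restrict δ ≤ 1. Then |u − 4| < 1 gives |u| < 5, so by the triangle inequality |u + 4| ≤ 5 + 4 = 9.
Hence |u^2 − 16| ≤ 9|u − 4|, which is < ϵ once |u − 4| < ϵ/9.
Take δ = min(1, ϵ/9). If 0 < |u − 4| < δ then both bounds hold and |u^2 − 16| ≤ 9|u − 4| < 9·(ϵ/9) = ϵ.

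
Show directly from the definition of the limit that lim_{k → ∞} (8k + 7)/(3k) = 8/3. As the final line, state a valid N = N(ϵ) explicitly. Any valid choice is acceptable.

Suppose ϵ > 0. For k ≥ 1, |(8k + 7)/(3k) − (8/3)| = |21|/(3(3k)) = 21/(3(3k)).
Since 3k ≥ 3k for k ≥ 1, this is ≤ 21/(3·3k) = (7/3)/k.
So |(8k + 7)/(3k) − (8/3)| < ϵ whenever k > (7/3)/ϵ.
Take N = (7/3)/ϵ. If k > N then |(8k + 7)/(3k) − (8/3)| ≤ (7/3)/k < ϵ.

N = (7/3)/ϵ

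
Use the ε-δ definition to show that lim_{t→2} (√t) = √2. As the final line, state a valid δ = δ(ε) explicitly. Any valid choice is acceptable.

δ = min(2, √2·ε)

Fix ε > 0. We want δ > 0 such that 0 < |t − 2| < δ implies |√t − √2| < ε.
Rationalise: √t − √2 = (t − 2)/(√t + √2), so |√t − √2| = |t − 2|/(√t + √2).
Restrict δ ≤ 2 so that |t − 2| < 2 forces t > 0, and then √t + √2 > √2.
Hence |√t − √2| < |t − 2|/√2, which is < ε once |t − 2| < √2·ε.
Take δ = min(2, √2·ε). If 0 < |t − 2| < δ then t > 0 and |√t − √2| < |t − 2|/√2 < ε.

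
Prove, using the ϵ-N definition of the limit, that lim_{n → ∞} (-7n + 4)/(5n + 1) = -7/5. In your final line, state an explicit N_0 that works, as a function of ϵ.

Suppose ϵ > 0. For n ≥ 1, |(-7n + 4)/(5n + 1) + 7/5| = |27|/(5(5n + 1)) = 27/(5(5n + 1)).
Since 5n + 1 ≥ 5n for n ≥ 1, this is ≤ 27/(5·5n) = (27/25)/n.
So |(-7n + 4)/(5n + 1) + 7/5| < ϵ whenever n > (27/25)/ϵ.
Take N_0 = (27/25)/ϵ. If n > N_0 then |(-7n + 4)/(5n + 1) + 7/5| ≤ (27/25)/n < ϵ.

N_0 = (27/25)/ϵ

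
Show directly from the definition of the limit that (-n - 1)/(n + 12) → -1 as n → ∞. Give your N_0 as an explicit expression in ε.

Let ε > 0 be given. For n ≥ 1, |(-n - 1)/(n + 12) + 1| = |11|/((n + 12)) = 11/((n + 12)).
Since n + 12 ≥ n for n ≥ 1, this is ≤ 11/(n) = 11/n.
So |(-n - 1)/(n + 12) + 1| < ε whenever n > 11/ε.
Take N_0 = 11/ε. If n > N_0 then |(-n - 1)/(n + 12) + 1| ≤ 11/n < ε.

N_0 = 11/ε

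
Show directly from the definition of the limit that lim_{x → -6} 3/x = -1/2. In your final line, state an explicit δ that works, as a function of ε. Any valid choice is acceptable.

Suppose ε > 0. We seek δ > 0 such that 0 < |x + 6| < δ implies |3/x + 1/2| < ε.
|3/x + 1/2| = 3·|-6 − x|/(6·|x|) = 3|x + 6|/(6|x|).
Restrict δ ≤ 3. Then |x + 6| < 3 gives |x| > 3, so 6|x| > 18.
Then |3/x + 1/2| < 3|x + 6|/18, which is < ε when |x + 6| < 6ε.
Take δ = min(3, 6ε). Then 0 < |x + 6| < δ gives both |x + 6| < 3 and |x + 6| < 6ε, so |3/x + 1/2| < ε.

δ = min(3, 6ε)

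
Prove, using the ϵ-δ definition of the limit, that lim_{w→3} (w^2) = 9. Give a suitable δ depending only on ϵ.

δ = min(1, ϵ/7)

Fix ϵ > 0. We seek δ > 0 with 0 < |w − 3| < δ ⇒ |w^2 − 9| < ϵ.
Factor: w^2 − 9 = (w − 3)(w + 3), so |w^2 − 9| = |w − 3|·|w + 3|.
Impose δ ≤ 1 so that |w| < 4; then |w + 3| ≤ 7.
Hence |w^2 − 9| ≤ 7|w − 3|, which is < ϵ once |w − 3| < ϵ/7.
Take δ = min(1, ϵ/7). If 0 < |w − 3| < δ then both bounds hold and |w^2 − 9| ≤ 7|w − 3| < 7·(ϵ/7) = ϵ.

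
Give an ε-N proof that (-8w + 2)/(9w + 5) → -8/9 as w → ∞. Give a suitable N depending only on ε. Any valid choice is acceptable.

N = (58/81)/ε

Let ε > 0. We seek N > 0 such that w > N implies |(-8w + 2)/(9w + 5) + 8/9| < ε.
(-8w + 2)/(9w + 5) + 8/9 = (9(-8w + 2) − (-8)(9w + 5)) / (9(9w + 5)) = 58/(9(9w + 5)).
For w > 0 we have 9w + 5 > 9w, so |(-8w + 2)/(9w + 5) + 8/9| = 58/(9(9w + 5)) < 58/(9·9w) = (58/81)/w.
Thus |(-8w + 2)/(9w + 5) + 8/9| < ε whenever w > (58/81)/ε.
Take N = (58/81)/ε. If w > N then |(-8w + 2)/(9w + 5) + 8/9| < (58/81)/w < ε.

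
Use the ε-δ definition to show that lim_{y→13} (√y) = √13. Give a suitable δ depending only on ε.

Let ε > 0 be given. We want δ > 0 such that 0 < |y − 13| < δ implies |√y − √13| < ε.
Rationalise: √y − √13 = (y − 13)/(√y + √13), so |√y − √13| = |y − 13|/(√y + √13).
Restrict δ ≤ 13 so that |y − 13| < 13 forces y > 0, and then √y + √13 > √13.
Hence |√y − √13| < |y − 13|/√13, which is < ε once |y − 13| < √13·ε.
Take δ = min(13, √13·ε). If 0 < |y − 13| < δ then y > 0 and |√y − √13| < |y − 13|/√13 < ε.

δ = min(13, √13·ε)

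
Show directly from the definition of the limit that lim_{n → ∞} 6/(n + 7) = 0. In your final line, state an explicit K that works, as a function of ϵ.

Let ϵ > 0 be given. For n ≥ 1, |6/(n + 7) − 0| = 6/(n + 7) ≤ 6/n.
We need 6/n < ϵ, i.e. n > 6/ϵ.
Take K = 6/ϵ. If n > K then |6/(n + 7)| ≤ 6/n < ϵ.

K = 6/ϵ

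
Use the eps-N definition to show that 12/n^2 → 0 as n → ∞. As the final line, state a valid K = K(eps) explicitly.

K = (12/eps)^{1/2}

Let eps > 0 be given. For n ≥ 1, |12/n^2 − 0| = 12/n^2.
12/n^2 < eps ⇔ n^2 > 12/eps ⇔ n > (12/eps)^{1/2}.
Take K = (12/eps)^{1/2}. Then n > K implies 12/n^2 < eps.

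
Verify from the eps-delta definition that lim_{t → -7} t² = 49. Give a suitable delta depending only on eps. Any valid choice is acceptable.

delta = min(2, eps/16)

Suppose eps > 0. We seek delta > 0 with 0 < |t + 7| < delta ⇒ |t² − 49| < eps.
Factor: t² − 49 = (t + 7)(t - 7), so |t² − 49| = |t + 7|·|t - 7|.
Impose delta ≤ 2 so that |t| < 9; then |t - 7| ≤ 16.
Hence |t² − 49| ≤ 16|t + 7|, which is < eps once |t + 7| < eps/16.
Take delta = min(2, eps/16). If 0 < |t + 7| < delta then both bounds hold and |t² − 49| ≤ 16|t + 7| < 16·(eps/16) = eps.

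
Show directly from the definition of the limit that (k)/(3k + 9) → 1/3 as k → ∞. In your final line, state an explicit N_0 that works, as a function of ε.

Suppose ε > 0. For k ≥ 1, |(k)/(3k + 9) − (1/3)| = |-9|/(3(3k + 9)) = 9/(3(3k + 9)).
Since 3k + 9 ≥ 3k for k ≥ 1, this is ≤ 9/(3·3k) = 1/k.
So |(k)/(3k + 9) − (1/3)| < ε whenever k > 1/ε.
Take N_0 = 1/ε. If k > N_0 then |(k)/(3k + 9) − (1/3)| ≤ 1/k < ε.

N_0 = 1/ε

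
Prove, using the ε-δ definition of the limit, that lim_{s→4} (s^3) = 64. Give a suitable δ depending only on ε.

δ = min(1, ε/61)

Let ε > 0 be given. We seek δ > 0 with 0 < |s − 4| < δ ⇒ |s^3 − 64| < ε.
Factor: s^3 − 64 = (s − 4)(s^2 + 4s + 16), so |s^3 − 64| = |s − 4|·|s^2 + 4s + 16|.
Impose δ ≤ 1 so that |s| < 5; then |s^2 + 4s + 16| ≤ 61.
Hence |s^3 − 64| ≤ 61|s − 4|, which is < ε once |s − 4| < ε/61.
Take δ = min(1, ε/61). If 0 < |s − 4| < δ then both bounds hold and |s^3 − 64| ≤ 61|s − 4| < 61·(ε/61) = ε.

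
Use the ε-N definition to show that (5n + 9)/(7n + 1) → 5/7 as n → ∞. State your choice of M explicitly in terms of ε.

M = (58/49)/ε

Let ε > 0 be given. For n ≥ 1, |(5n + 9)/(7n + 1) − (5/7)| = |58|/(7(7n + 1)) = 58/(7(7n + 1)).
Since 7n + 1 ≥ 7n for n ≥ 1, this is ≤ 58/(7·7n) = (58/49)/n.
So |(5n + 9)/(7n + 1) − (5/7)| < ε whenever n > (58/49)/ε.
Take M = (58/49)/ε. If n > M then |(5n + 9)/(7n + 1) − (5/7)| ≤ (58/49)/n < ε.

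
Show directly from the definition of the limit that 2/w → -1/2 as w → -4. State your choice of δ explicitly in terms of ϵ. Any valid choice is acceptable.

Suppose ϵ > 0. We seek δ > 0 such that 0 < |w + 4| < δ implies |2/w + 1/2| < ϵ.
|2/w + 1/2| = 2·|-4 − w|/(4·|w|) = 2|w + 4|/(4|w|).
Require δ ≤ 2 so that |w| > 4 − 2 = 2, hence 4|w| > 8.
Then |2/w + 1/2| < 2|w + 4|/8, which is < ϵ when |w + 4| < 4ϵ.
Take δ = min(2, 4ϵ). Then 0 < |w + 4| < δ gives both |w + 4| < 2 and |w + 4| < 4ϵ, so |2/w + 1/2| < ϵ.

δ = min(2, 4ϵ)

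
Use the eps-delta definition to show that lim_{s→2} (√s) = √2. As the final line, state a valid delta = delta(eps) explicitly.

Suppose eps > 0. We want delta > 0 such that 0 < |s − 2| < delta implies |√s − √2| < eps.
Multiplying by the conjugate, |√s − √2| = |s − 2|/(√s + √2).
Restrict delta ≤ 2 so that |s − 2| < 2 forces s > 0, and then √s + √2 > √2.
Hence |√s − √2| < |s − 2|/√2, which is < eps once |s − 2| < √2·eps.
Take delta = min(2, √2·eps). If 0 < |s − 2| < delta then s > 0 and |√s − √2| < |s − 2|/√2 < eps.

delta = min(2, √2·eps)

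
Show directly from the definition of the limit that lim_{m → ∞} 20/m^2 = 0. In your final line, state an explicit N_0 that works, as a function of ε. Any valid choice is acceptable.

Let ε > 0. For m ≥ 1, |20/m^2 − 0| = 20/m^2.
20/m^2 < ε ⇔ m^2 > 20/ε ⇔ m > (20/ε)^{1/2}.
Take N_0 = (20/ε)^{1/2}. Then m > N_0 implies 20/m^2 < ε.

N_0 = (20/ε)^{1/2}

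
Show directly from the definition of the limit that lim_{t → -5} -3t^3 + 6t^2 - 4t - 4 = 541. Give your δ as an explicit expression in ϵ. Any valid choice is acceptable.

δ = min(1, ϵ/343)

Fix ϵ > 0. We want δ > 0 such that 0 < |t + 5| < δ implies |(-3t^3 + 6t^2 - 4t - 4) − 541| < ϵ.
(-3t^3 + 6t^2 - 4t - 4) − 541 = -3t^3 + 6t^2 - 4t - 545 = (t + 5)(-3t^2 + 21t - 109).
So |(-3t^3 + 6t^2 - 4t - 4) − 541| = |t + 5|·|-3t^2 + 21t - 109|.
Assume first that |t + 5| < 1, so |t| < 6. Then |-3t^2 + 21t - 109| ≤ 3·6^2 + 21·6 + 109 = 343.
Hence |(-3t^3 + 6t^2 - 4t - 4) − 541| ≤ 343|t + 5| < ϵ provided |t + 5| < ϵ/343.
Choosing δ = min(1, ϵ/343) ensures both conditions, hence |(-3t^3 + 6t^2 - 4t - 4) − 541| < ϵ.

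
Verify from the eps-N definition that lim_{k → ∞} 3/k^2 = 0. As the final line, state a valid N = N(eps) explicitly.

N = (3/eps)^{1/2}

Fix eps > 0. For k ≥ 1, |3/k^2 − 0| = 3/k^2.
3/k^2 < eps ⇔ k^2 > 3/eps ⇔ k > (3/eps)^{1/2}.
Take N = (3/eps)^{1/2}. Then k > N implies 3/k^2 < eps.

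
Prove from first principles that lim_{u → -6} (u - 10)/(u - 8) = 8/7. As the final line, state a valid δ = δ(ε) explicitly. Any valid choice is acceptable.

Let ε > 0. We want δ > 0 with 0 < |u + 6| < δ ⇒ |(u - 10)/(u - 8) − (8/7)| < ε.
Combining over a common denominator, (u - 10)/(u - 8) − (8/7) = [(u - 10)·(-14) − (-16)·(u - 8)] / [(-14)·(u - 8)] = 2(u + 6) / ((-14)(u - 8)).
So |(u - 10)/(u - 8) − (8/7)| = 2|u + 6| / (14·|u − 8|).
Restrict δ ≤ 7. Then |u + 6| < 7 gives |u − 8| = |(u + 6) + (-14)| ≥ 14 − 7 = 7.
Hence |(u - 10)/(u - 8) − (8/7)| < 2|u + 6|/(14·7) = (1/49)|u + 6|, which is < ε once |u + 6| < 49ε.
Take δ = min(7, 49ε). Then 0 < |u + 6| < δ forces both bounds, so |(u - 10)/(u - 8) − (8/7)| < ε.

δ = min(7, 49ε)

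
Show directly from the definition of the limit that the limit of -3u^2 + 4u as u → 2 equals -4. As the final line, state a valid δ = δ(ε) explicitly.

δ = min(1, ε/11)

Let ε > 0. We want δ > 0 such that 0 < |u − 2| < δ implies |(-3u^2 + 4u) + 4| < ε.
(-3u^2 + 4u) + 4 = -3u^2 + 4u + 4 = (u − 2)(-3u - 2).
So |(-3u^2 + 4u) + 4| = |u − 2|·|-3u - 2|.
Assume first that |u − 2| < 1, so |u| < 3. Then |-3u - 2| ≤ 3·3 + 2 = 11.
Hence |(-3u^2 + 4u) + 4| ≤ 11|u − 2| < ε provided |u − 2| < ε/11.
Choosing δ = min(1, ε/11) ensures both conditions, hence |(-3u^2 + 4u) + 4| < ε.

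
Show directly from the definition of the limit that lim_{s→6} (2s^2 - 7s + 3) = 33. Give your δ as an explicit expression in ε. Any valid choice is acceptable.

Suppose ε > 0. We want δ > 0 such that 0 < |s − 6| < δ implies |(2s^2 - 7s + 3) − 33| < ε.
(2s^2 - 7s + 3) − 33 = 2s^2 - 7s - 30 = (s − 6)(2s + 5).
So |(2s^2 - 7s + 3) − 33| = |s − 6|·|2s + 5|.
Assume first that |s − 6| < 1, so |s| < 7. Then |2s + 5| ≤ 2·7 + 5 = 19.
Hence |(2s^2 - 7s + 3) − 33| ≤ 19|s − 6| < ε provided |s − 6| < ε/19.
Choosing δ = min(1, ε/19) ensures both conditions, hence |(2s^2 - 7s + 3) − 33| < ε.

δ = min(1, ε/19)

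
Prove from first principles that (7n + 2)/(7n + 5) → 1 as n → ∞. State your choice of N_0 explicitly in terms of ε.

Let ε > 0 be given. For n ≥ 1, |(7n + 2)/(7n + 5) − 1| = |-21|/(7(7n + 5)) = 21/(7(7n + 5)).
Since 7n + 5 ≥ 7n for n ≥ 1, this is ≤ 21/(7·7n) = (3/7)/n.
So |(7n + 2)/(7n + 5) − 1| < ε whenever n > (3/7)/ε.
Take N_0 = (3/7)/ε. If n > N_0 then |(7n + 2)/(7n + 5) − 1| ≤ (3/7)/n < ε.

N_0 = (3/7)/ε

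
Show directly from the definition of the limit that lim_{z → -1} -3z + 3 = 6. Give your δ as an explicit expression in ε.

Fix ε > 0. We need δ > 0 so that 0 < |z + 1| < δ implies |(-3z + 3) − 6| < ε.
|(-3z + 3) − 6| = |-3z - 3| = 3|z + 1|.
So 3|z + 1| < ε exactly when |z + 1| < ε/3.
Take δ = ε/3. If 0 < |z + 1| < δ then |(-3z + 3) − 6| = 3|z + 1| < 3·(ε/3) = ε.

δ = ε/3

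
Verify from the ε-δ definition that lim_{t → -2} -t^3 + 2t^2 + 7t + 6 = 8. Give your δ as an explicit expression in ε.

δ = min(1, ε/22)

Let ε > 0 be given. We want δ > 0 such that 0 < |t + 2| < δ implies |(-t^3 + 2t^2 + 7t + 6) − 8| < ε.
(-t^3 + 2t^2 + 7t + 6) − 8 = -t^3 + 2t^2 + 7t - 2 = (t + 2)(-t^2 + 4t - 1).
So |(-t^3 + 2t^2 + 7t + 6) − 8| = |t + 2|·|-t^2 + 4t - 1|.
Assume first that |t + 2| < 1, so |t| < 3. Then |-t^2 + 4t - 1| ≤ 3^2 + 4·3 + 1 = 22.
Hence |(-t^3 + 2t^2 + 7t + 6) − 8| ≤ 22|t + 2| < ε provided |t + 2| < ε/22.
Take δ = min(1, ε/22). Then 0 < |t + 2| < δ gives both |t + 2| < 1 and |t + 2| < ε/22, so |(-t^3 + 2t^2 + 7t + 6) − 8| < ε.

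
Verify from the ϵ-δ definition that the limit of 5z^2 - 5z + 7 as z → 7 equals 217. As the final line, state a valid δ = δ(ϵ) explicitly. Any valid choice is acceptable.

Suppose ϵ > 0. We want δ > 0 such that 0 < |z − 7| < δ implies |(5z^2 - 5z + 7) − 217| < ϵ.
(5z^2 - 5z + 7) − 217 = 5z^2 - 5z - 210 = (z − 7)(5z + 30).
So |(5z^2 - 5z + 7) − 217| = |z − 7|·|5z + 30|.
Require δ ≤ 1. Then |z − 7| < 1 gives |z| < 8, and by the triangle inequality |5z + 30| ≤ 5·8 + 30 = 70.
Hence |(5z^2 - 5z + 7) − 217| ≤ 70|z − 7| < ϵ provided |z − 7| < ϵ/70.
Choosing δ = min(1, ϵ/70) ensures both conditions, hence |(5z^2 - 5z + 7) − 217| < ϵ.

δ = min(1, ϵ/70)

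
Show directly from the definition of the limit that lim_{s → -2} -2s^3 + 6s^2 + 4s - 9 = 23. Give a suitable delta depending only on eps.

Suppose eps > 0. We want delta > 0 such that 0 < |s + 2| < delta implies |(-2s^3 + 6s^2 + 4s - 9) − 23| < eps.
(-2s^3 + 6s^2 + 4s - 9) − 23 = -2s^3 + 6s^2 + 4s - 32 = (s + 2)(-2s^2 + 10s - 16).
So |(-2s^3 + 6s^2 + 4s - 9) − 23| = |s + 2|·|-2s^2 + 10s - 16|.
Assume first that |s + 2| < 1, so |s| < 3. Then |-2s^2 + 10s - 16| ≤ 2·3^2 + 10·3 + 16 = 64.
Hence |(-2s^3 + 6s^2 + 4s - 9) − 23| ≤ 64|s + 2| < eps provided |s + 2| < eps/64.
Choosing delta = min(1, eps/64) ensures both conditions, hence |(-2s^3 + 6s^2 + 4s - 9) − 23| < eps.

delta = min(1, eps/64)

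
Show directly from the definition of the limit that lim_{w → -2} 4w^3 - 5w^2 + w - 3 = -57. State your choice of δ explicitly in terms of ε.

Suppose ε > 0. We want δ > 0 such that 0 < |w + 2| < δ implies |(4w^3 - 5w^2 + w - 3) + 57| < ε.
(4w^3 - 5w^2 + w - 3) + 57 = 4w^3 - 5w^2 + w + 54 = (w + 2)(4w^2 - 13w + 27).
So |(4w^3 - 5w^2 + w - 3) + 57| = |w + 2|·|4w^2 - 13w + 27|.
Require δ ≤ 1. Then |w + 2| < 1 gives |w| < 3, and by the triangle inequality |4w^2 - 13w + 27| ≤ 4·3^2 + 13·3 + 27 = 102.
Hence |(4w^3 - 5w^2 + w - 3) + 57| ≤ 102|w + 2| < ε provided |w + 2| < ε/102.
Take δ = min(1, ε/102). Then 0 < |w + 2| < δ gives both |w + 2| < 1 and |w + 2| < ε/102, so |(4w^3 - 5w^2 + w - 3) + 57| < ε.

δ = min(1, ε/102)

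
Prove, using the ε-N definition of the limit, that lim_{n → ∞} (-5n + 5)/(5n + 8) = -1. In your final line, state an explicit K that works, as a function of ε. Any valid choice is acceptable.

Fix ε > 0. For n ≥ 1, |(-5n + 5)/(5n + 8) + 1| = |65|/(5(5n + 8)) = 65/(5(5n + 8)).
Since 5n + 8 ≥ 5n for n ≥ 1, this is ≤ 65/(5·5n) = (13/5)/n.
So |(-5n + 5)/(5n + 8) + 1| < ε whenever n > (13/5)/ε.
Take K = (13/5)/ε. If n > K then |(-5n + 5)/(5n + 8) + 1| ≤ (13/5)/n < ε.

K = (13/5)/ε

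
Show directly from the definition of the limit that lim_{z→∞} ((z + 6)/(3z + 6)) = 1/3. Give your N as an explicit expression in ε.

Let ε > 0. We seek N > 0 such that z > N implies |(z + 6)/(3z + 6) − (1/3)| < ε.
(z + 6)/(3z + 6) − (1/3) = (3(z + 6) − (3z + 6)) / (3(3z + 6)) = 12/(3(3z + 6)).
For z > 0 we have 3z + 6 > 3z, so |(z + 6)/(3z + 6) − (1/3)| = 12/(3(3z + 6)) < 12/(3·3z) = (4/3)/z.
Thus |(z + 6)/(3z + 6) − (1/3)| < ε whenever z > (4/3)/ε.
Take N = (4/3)/ε. If z > N then |(z + 6)/(3z + 6) − (1/3)| < (4/3)/z < ε.

N = (4/3)/ε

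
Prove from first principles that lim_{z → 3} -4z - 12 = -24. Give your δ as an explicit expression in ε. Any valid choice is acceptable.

δ = ε/4

Let ε > 0. We need δ > 0 so that 0 < |z − 3| < δ implies |(-4z - 12) + 24| < ε.
Since (-4z - 12) + 24 = -4(z − 3), we have |(-4z - 12) + 24| = 4|z − 3|.
Thus it suffices that |z − 3| < ε/4.
Take δ = ε/4. If 0 < |z − 3| < δ then |(-4z - 12) + 24| = 4|z − 3| < 4·(ε/4) = ε.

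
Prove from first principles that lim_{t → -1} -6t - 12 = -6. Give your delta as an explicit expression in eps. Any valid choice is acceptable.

delta = eps/6

Let eps > 0 be given. We need delta > 0 so that 0 < |t + 1| < delta implies |(-6t - 12) + 6| < eps.
|(-6t - 12) + 6| = |-6t - 6| = 6|t + 1|.
Thus it suffices that |t + 1| < eps/6.
Take delta = eps/6. If 0 < |t + 1| < delta then |(-6t - 12) + 6| = 6|t + 1| < 6·(eps/6) = eps.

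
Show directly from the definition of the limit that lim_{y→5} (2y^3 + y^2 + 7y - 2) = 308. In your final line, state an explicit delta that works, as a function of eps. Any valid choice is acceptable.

Let eps > 0. We want delta > 0 such that 0 < |y − 5| < delta implies |(2y^3 + y^2 + 7y - 2) − 308| < eps.
(2y^3 + y^2 + 7y - 2) − 308 = 2y^3 + y^2 + 7y - 310 = (y − 5)(2y^2 + 11y + 62).
So |(2y^3 + y^2 + 7y - 2) − 308| = |y − 5|·|2y^2 + 11y + 62|.
Require delta ≤ 1. Then |y − 5| < 1 gives |y| < 6, and by the triangle inequality |2y^2 + 11y + 62| ≤ 2·6^2 + 11·6 + 62 = 200.
Hence |(2y^3 + y^2 + 7y - 2) − 308| ≤ 200|y − 5| < eps provided |y − 5| < eps/200.
Take delta = min(1, eps/200). Then 0 < |y − 5| < delta gives both |y − 5| < 1 and |y − 5| < eps/200, so |(2y^3 + y^2 + 7y - 2) − 308| < eps.

delta = min(1, eps/200)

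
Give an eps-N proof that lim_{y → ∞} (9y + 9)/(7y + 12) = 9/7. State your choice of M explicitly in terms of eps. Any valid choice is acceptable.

M = (45/49)/eps

Fix eps > 0. We seek M > 0 such that y > M implies |(9y + 9)/(7y + 12) − (9/7)| < eps.
(9y + 9)/(7y + 12) − (9/7) = (7(9y + 9) − 9(7y + 12)) / (7(7y + 12)) = -45/(7(7y + 12)).
For y > 0 we have 7y + 12 > 7y, so |(9y + 9)/(7y + 12) − (9/7)| = 45/(7(7y + 12)) < 45/(7·7y) = (45/49)/y.
Thus |(9y + 9)/(7y + 12) − (9/7)| < eps whenever y > (45/49)/eps.
Take M = (45/49)/eps. If y > M then |(9y + 9)/(7y + 12) − (9/7)| < (45/49)/y < eps.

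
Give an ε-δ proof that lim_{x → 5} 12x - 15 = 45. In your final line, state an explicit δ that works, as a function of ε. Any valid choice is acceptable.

Let ε > 0 be given. We need δ > 0 so that 0 < |x − 5| < δ implies |(12x - 15) − 45| < ε.
|(12x - 15) − 45| = |12x - 60| = 12|x − 5|.
So 12|x − 5| < ε exactly when |x − 5| < ε/12.
Choosing δ = ε/12 gives |(12x - 15) − 45| = 12|x − 5| < ε whenever |x − 5| < δ.

δ = ε/12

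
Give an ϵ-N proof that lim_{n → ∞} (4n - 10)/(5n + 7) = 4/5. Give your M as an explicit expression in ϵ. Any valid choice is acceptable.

Fix ϵ > 0. For n ≥ 1, |(4n - 10)/(5n + 7) − (4/5)| = |-78|/(5(5n + 7)) = 78/(5(5n + 7)).
Since 5n + 7 ≥ 5n for n ≥ 1, this is ≤ 78/(5·5n) = (78/25)/n.
So |(4n - 10)/(5n + 7) − (4/5)| < ϵ whenever n > (78/25)/ϵ.
Take M = (78/25)/ϵ. If n > M then |(4n - 10)/(5n + 7) − (4/5)| ≤ (78/25)/n < ϵ.

M = (78/25)/ϵ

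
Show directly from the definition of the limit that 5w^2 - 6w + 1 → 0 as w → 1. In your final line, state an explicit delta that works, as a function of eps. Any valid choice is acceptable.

Let eps > 0 be given. We want delta > 0 such that 0 < |w − 1| < delta implies |(5w^2 - 6w + 1)| < eps.
(5w^2 - 6w + 1) = 5w^2 - 6w + 1 = (w − 1)(5w - 1).
So |(5w^2 - 6w + 1)| = |w − 1|·|5w - 1|.
Assume first that |w − 1| < 1, so |w| < 2. Then |5w - 1| ≤ 5·2 + 1 = 11.
Hence |(5w^2 - 6w + 1)| ≤ 11|w − 1| < eps provided |w − 1| < eps/11.
Take delta = min(1, eps/11). Then 0 < |w − 1| < delta gives both |w − 1| < 1 and |w − 1| < eps/11, so |(5w^2 - 6w + 1)| < eps.

delta = min(1, eps/11)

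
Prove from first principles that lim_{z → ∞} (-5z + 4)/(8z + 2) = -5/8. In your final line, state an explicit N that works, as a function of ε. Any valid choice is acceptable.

N = (21/32)/ε

Fix ε > 0. We seek N > 0 such that z > N implies |(-5z + 4)/(8z + 2) + 5/8| < ε.
(-5z + 4)/(8z + 2) + 5/8 = (8(-5z + 4) − (-5)(8z + 2)) / (8(8z + 2)) = 42/(8(8z + 2)).
For z > 0 we have 8z + 2 > 8z, so |(-5z + 4)/(8z + 2) + 5/8| = 42/(8(8z + 2)) < 42/(8·8z) = (21/32)/z.
Thus |(-5z + 4)/(8z + 2) + 5/8| < ε whenever z > (21/32)/ε.
Take N = (21/32)/ε. If z > N then |(-5z + 4)/(8z + 2) + 5/8| < (21/32)/z < ε.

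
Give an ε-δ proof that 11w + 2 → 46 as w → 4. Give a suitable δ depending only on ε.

Suppose ε > 0. We need δ > 0 so that 0 < |w − 4| < δ implies |(11w + 2) − 46| < ε.
|(11w + 2) − 46| = |11w - 44| = 11|w − 4|.
So 11|w − 4| < ε exactly when |w − 4| < ε/11.
Take δ = ε/11. If 0 < |w − 4| < δ then |(11w + 2) − 46| = 11|w − 4| < 11·(ε/11) = ε.

δ = ε/11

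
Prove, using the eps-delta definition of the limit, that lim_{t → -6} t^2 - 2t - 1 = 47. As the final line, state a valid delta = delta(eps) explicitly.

Let eps > 0. We want delta > 0 such that 0 < |t + 6| < delta implies |(t^2 - 2t - 1) − 47| < eps.
(t^2 - 2t - 1) − 47 = t^2 - 2t - 48 = (t + 6)(t - 8).
So |(t^2 - 2t - 1) − 47| = |t + 6|·|t - 8|.
Assume first that |t + 6| < 2, so |t| < 8. Then |t - 8| ≤ 8 + 8 = 16.
Hence |(t^2 - 2t - 1) − 47| ≤ 16|t + 6| < eps provided |t + 6| < eps/16.
Take delta = min(2, eps/16). Then 0 < |t + 6| < delta gives both |t + 6| < 2 and |t + 6| < eps/16, so |(t^2 - 2t - 1) − 47| < eps.

delta = min(2, eps/16)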